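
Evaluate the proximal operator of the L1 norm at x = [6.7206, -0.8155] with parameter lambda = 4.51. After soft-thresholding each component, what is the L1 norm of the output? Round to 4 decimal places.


Soft-thresholding with lambda = 4.51:
prox(6.7206) = sign(6.7206)*max(|6.7206| - 4.51, 0) = 2.2106
prox(-0.8155) = sign(-0.8155)*max(|-0.8155| - 4.51, 0) = 0.0
prox(x) = [2.2106, 0.0]
||prox(x)||_1 = 2.2106 + 0.0 = 2.2106


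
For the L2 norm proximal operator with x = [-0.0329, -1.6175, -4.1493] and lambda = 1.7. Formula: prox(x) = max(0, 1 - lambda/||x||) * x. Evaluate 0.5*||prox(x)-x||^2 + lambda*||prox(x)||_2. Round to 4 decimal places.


Step 1: Compute ||x||.
||x|| = 4.4535
Step 2: Compute scaling factor.
scale = max(0, 1 - 1.7/4.4535) = 0.6183
Step 3: prox(x) = [-0.0203, -1.0001, -2.5654]
||prox(x)|| = 2.7535
Step 4: Proximal objective.
0.5*||prox-x||^2 = 1.445
lambda*||prox|| = 4.681
Total = 6.126


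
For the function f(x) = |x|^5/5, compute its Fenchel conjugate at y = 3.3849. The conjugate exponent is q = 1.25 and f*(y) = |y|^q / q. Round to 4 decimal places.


The conjugate exponent q satisfies 1/p + 1/q = 1.
p = 5, so q = 5/(5 - 1) = 1.25
|y|^q = 3.3849^1.25 = 4.5913
f*(3.3849) = 4.5913 / 1.25 = 3.673


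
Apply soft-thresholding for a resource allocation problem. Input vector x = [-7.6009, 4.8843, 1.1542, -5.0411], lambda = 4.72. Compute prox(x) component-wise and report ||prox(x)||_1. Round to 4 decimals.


Soft-thresholding with lambda = 4.72:
prox(-7.6009) = sign(-7.6009)*max(|-7.6009| - 4.72, 0) = -2.8809
prox(4.8843) = sign(4.8843)*max(|4.8843| - 4.72, 0) = 0.1643
prox(1.1542) = sign(1.1542)*max(|1.1542| - 4.72, 0) = 0.0
prox(-5.0411) = sign(-5.0411)*max(|-5.0411| - 4.72, 0) = -0.3211
prox(x) = [-2.8809, 0.1643, 0.0, -0.3211]
||prox(x)||_1 = 2.8809 + 0.1643 + 0.0 + 0.3211 = 3.3663


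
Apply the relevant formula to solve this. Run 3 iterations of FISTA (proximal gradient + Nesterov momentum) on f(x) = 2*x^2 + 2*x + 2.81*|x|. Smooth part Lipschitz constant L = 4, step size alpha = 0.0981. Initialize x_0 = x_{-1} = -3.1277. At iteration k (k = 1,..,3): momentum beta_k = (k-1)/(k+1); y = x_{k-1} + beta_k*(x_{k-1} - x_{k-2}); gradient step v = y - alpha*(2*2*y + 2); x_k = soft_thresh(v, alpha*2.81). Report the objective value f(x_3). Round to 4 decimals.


FISTA on f(x) = 2*x^2 + 2*x + 2.81*|x|
L = 4, alpha = 0.0981
Iteration 1: beta = 0.0, y = -3.1277 + 0.0*(-3.1277 + 3.1277) = -3.1277
  grad(y) = -10.5108, v = y - alpha*grad = -2.0966
  prox(v) = soft_thresh(-2.0966, 0.2757) = -1.8209
Iteration 2: beta = 0.3333, y = -1.8209 + 0.3333*(-1.8209 + 3.1277) = -1.3853
  grad(y) = -3.5414, v = y - alpha*grad = -1.0379
  prox(v) = soft_thresh(-1.0379, 0.2757) = -0.7623
Iteration 3: beta = 0.5, y = -0.7623 + 0.5*(-0.7623 + 1.8209) = -0.2329
  grad(y) = 1.0682, v = y - alpha*grad = -0.3377
  prox(v) = soft_thresh(-0.3377, 0.2757) = -0.0621
f(x_3) = 2*(-0.0621)^2 + 2*(-0.0621) + 2.81*|-0.0621| = 0.058


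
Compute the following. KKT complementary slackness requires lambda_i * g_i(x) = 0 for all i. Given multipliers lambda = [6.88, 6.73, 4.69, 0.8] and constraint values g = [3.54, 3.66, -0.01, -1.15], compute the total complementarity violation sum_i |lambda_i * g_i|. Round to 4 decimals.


KKT complementary slackness check:
lambda_1 * g_1 = 6.88 * 3.54 = 24.3552
lambda_2 * g_2 = 6.73 * 3.66 = 24.6318
lambda_3 * g_3 = 4.69 * -0.01 = -0.0469
lambda_4 * g_4 = 0.8 * -1.15 = -0.92
Total violation = 24.3552 + 24.6318 + 0.0469 + 0.92 = 49.9539


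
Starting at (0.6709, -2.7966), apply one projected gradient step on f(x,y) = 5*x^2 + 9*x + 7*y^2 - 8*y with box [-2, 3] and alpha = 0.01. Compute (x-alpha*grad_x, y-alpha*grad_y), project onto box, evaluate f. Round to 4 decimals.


Step 1: Compute gradient at (0.6709, -2.7966).
grad_x = 2*5*0.6709 + 9 = 15.709
grad_y = 2*7*-2.7966 - 8 = -47.1524
Step 2: Gradient step.
x_raw = 0.6709 - 0.01*15.709 = 0.5138
y_raw = -2.7966 - 0.01*-47.1524 = -2.3251
Step 3: Project onto [-2, 3].
x_proj = clip(0.5138) = 0.5138
y_proj = clip(-2.3251) = -2.0
Step 4: Evaluate f.
f(0.5138, -2.0) = 49.9443


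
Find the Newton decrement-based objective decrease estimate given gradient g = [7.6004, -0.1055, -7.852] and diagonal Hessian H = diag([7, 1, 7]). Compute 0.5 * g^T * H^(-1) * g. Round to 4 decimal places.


Step 1: H is diagonal, so H^(-1) * g = [1.0858, -0.1055, -1.1217].
Step 2: g^T H^(-1) g = sum_i g_i^2 / H_ii
  = (7.6004)^2/7 + (-0.1055)^2/1 + (-7.852)^2/7
  = 8.2523 + 0.0111 + 8.8077 = 17.0711
Step 3: Objective decrease = 0.5 * g^T H^(-1) g = 8.5356


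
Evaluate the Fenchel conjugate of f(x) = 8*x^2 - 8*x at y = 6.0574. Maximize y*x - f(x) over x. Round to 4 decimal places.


f*(y) = sup_x {y*x - a*x^2 - b*x} = sup_x {(y-b)*x - a*x^2}
FOC: (y - b) - 2a*x = 0 => x* = (y - b)/(2a)
x* = (6.0574 + 8)/(2*8) = 0.8786
f*(6.0574) = (y-b)^2/(4a) = (6.0574 + 8)^2/(4*8)
= 197.6105/32 = 6.1753


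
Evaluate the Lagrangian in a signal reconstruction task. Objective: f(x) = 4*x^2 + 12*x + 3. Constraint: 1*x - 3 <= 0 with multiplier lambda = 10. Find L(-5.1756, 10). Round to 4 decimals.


Step 1: Evaluate f(x).
f(-5.1756) = 4*(-5.1756)^2 + 12*(-5.1756) + 3 = 48.0401
Step 2: Evaluate g(x).
g(-5.1756) = 1*-5.1756 - 3 = -8.1756
Step 3: Compute Lagrangian.
L = 48.0401 + 10*-8.1756 = -33.7159


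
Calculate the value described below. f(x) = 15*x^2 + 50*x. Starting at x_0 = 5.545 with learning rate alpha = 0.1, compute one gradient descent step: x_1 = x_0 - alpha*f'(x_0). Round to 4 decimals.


We compute the gradient at x_0 and apply the update.
f'(x) = 30*x + 50
f'(5.545) = 30*5.545 + 50 = 216.35
x_1 = 5.545 - 0.1*216.35 = -16.09


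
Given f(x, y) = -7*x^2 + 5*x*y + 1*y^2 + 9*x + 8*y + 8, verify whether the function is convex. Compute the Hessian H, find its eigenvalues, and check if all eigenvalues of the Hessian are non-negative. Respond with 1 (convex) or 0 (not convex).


The Hessian of f(x,y) = -7*x^2 + 5*x*y + 1*y^2 + 9*x + 8*y + 8 is:
H = [[-14, 5], [5, 2]]
Trace = -14 + 2 = -12
Determinant = -14*2 - (5)^2 = -53
Discriminant = (-12)^2 - 4*-53 = 356.0
Eigenvalues: lambda_1 = -15.434, lambda_2 = 3.434
The function is not convex.

0


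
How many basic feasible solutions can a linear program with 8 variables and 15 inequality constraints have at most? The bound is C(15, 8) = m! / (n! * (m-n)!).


Each vertex corresponds to some choice of n active constraints out of m, so the number of vertices is at most C(m, n) = m! / (n!(m-n)!).
m = 15, n = 8
Numerator: 15 * 14 * 13 * 12 * 11 * 10 * 9 * 8
Denominator: 8! = 40320
C(15, 8) = 6435


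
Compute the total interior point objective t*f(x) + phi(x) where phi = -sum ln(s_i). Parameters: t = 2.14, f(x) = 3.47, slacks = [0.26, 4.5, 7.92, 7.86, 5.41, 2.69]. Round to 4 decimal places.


Step 1: Compute log-barrier.
ln values: [-1.3471, 1.5041, 2.0694, 2.0618, 1.6882, 0.9895]
phi = -(-1.3471 + 1.5041 + 2.0694 + 2.0618 + 1.6882 + 0.9895) = -6.966
Step 2: Compute augmented objective.
t*f(x) = 2.14*3.47 = 7.4258
Total = 7.4258 - 6.966 = 0.4598


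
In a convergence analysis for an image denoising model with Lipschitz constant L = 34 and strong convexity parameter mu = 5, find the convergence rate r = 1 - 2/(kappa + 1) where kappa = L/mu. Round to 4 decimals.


Step 1: Compute the condition number.
kappa = L/mu = 34/5 = 6.8
Step 2: Compute the convergence rate.
r = 1 - 2/(kappa + 1) = 1 - 2*mu/(L + mu) = (L - mu)/(L + mu) = 29/39 = 0.7436


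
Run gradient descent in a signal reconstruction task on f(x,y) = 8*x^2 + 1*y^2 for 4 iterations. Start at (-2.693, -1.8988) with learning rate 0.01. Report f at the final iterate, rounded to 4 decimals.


Gradient descent on f(x,y) = 8*x^2 + 1*y^2.
Starting point: (-2.693, -1.8988), alpha = 0.01
Step 1: grad_x = 2*8*-2.693 = -43.088, grad_y = 2*1*-1.8988 = -3.7976
  x_1 = -2.693 - 0.01*-43.088 = -2.2621
  y_1 = -1.8988 - 0.01*-3.7976 = -1.8608
Step 2: grad_x = 2*8*-2.2621 = -36.1939, grad_y = 2*1*-1.8608 = -3.7216
  x_2 = -2.2621 - 0.01*-36.1939 = -1.9002
  y_2 = -1.8608 - 0.01*-3.7216 = -1.8236
Step 3: grad_x = 2*8*-1.9002 = -30.4029, grad_y = 2*1*-1.8236 = -3.6472
  x_3 = -1.9002 - 0.01*-30.4029 = -1.5962
  y_3 = -1.8236 - 0.01*-3.6472 = -1.7871
Step 4: grad_x = 2*8*-1.5962 = -25.5384, grad_y = 2*1*-1.7871 = -3.5743
  x_4 = -1.5962 - 0.01*-25.5384 = -1.3408
  y_4 = -1.7871 - 0.01*-3.5743 = -1.7514
f(-1.3408, -1.7514) = 8*(-1.3408)^2 + 1*(-1.7514)^2 = 17.4486


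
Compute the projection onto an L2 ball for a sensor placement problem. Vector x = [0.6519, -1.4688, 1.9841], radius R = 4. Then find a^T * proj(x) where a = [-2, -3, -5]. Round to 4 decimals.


Step 1: Compute ||x|| (intermediates to 6 decimals).
||x|| = sqrt(0.6519^2 + (-1.4688)^2 + 1.9841^2) = 2.553233
Step 2: Project.
Since ||x|| <= R, proj = x (no scaling needed).
proj(x) = [0.6519, -1.4688, 1.9841]
Step 3: Dot product.
a^T * proj(x) = -2*0.6519 - 3*(-1.4688) - 5*1.9841 = -6.8179


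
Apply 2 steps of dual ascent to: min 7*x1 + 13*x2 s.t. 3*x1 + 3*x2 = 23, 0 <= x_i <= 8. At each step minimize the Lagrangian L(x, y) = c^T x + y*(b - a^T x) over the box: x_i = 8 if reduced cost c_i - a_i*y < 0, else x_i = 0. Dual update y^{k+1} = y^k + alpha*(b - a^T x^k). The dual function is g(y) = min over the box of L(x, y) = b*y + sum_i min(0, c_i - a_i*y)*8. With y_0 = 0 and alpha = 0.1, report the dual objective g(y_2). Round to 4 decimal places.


Dual ascent for LP: min 7*x1 + 13*x2, 3*x1 + 3*x2 = 23, 0 <= x_i <= 8
Step 1: y^k = 0.0, reduced costs: (7.0, 13.0)
  x^k = (0.0, 0.0), subgradient = b - a^T x = 23.0
  y^{k+1} = 0.0 + 0.1*23.0 = 2.3
Step 2: y^k = 2.3, reduced costs: (0.1, 6.1)
  x^k = (0.0, 0.0), subgradient = b - a^T x = 23.0
  y^{k+1} = 2.3 + 0.1*23.0 = 4.6
Dual objective at y_2 = 4.6: reduced costs (-6.8, -0.8), box minimizer x = (8.0, 8.0)
g(y_2) = b*y + (c1 - a1*y)*x1 + (c2 - a2*y)*x2 = 23*4.6 + (-6.8)*8.0 + (-0.8)*8.0 = 105.8 - 54.4 - 6.4 = 45.0


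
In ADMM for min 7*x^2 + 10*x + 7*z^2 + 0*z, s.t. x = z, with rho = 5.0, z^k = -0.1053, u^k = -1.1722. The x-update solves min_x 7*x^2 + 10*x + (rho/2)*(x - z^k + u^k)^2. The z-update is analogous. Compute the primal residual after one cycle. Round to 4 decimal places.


ADMM iteration with rho = 5.0, z^k = -0.1053, u^k = -1.1722
Step 1: x-update.
Minimize 7*x^2 + 10*x + (5.0/2)*(x + 0.1053 - 1.1722)^2
FOC: (2*7 + 5.0)*x = -10 + 5.0*(-0.1053 + 1.1722)
x^{k+1} = -0.2456
Step 2: z-update.
Minimize 7*z^2 + 0*z + (5.0/2)*(-0.2456 - z - 1.1722)^2
FOC: (2*7 + 5.0)*z = 0 + 5.0*(-0.2456 - 1.1722)
z^{k+1} = -0.3731
Step 3: u-update.
u^{k+1} = -1.1722 - 0.2456 + 0.3731 = -1.0447
Step 4: Primal residual = |-0.2456 + 0.3731| = 0.1275


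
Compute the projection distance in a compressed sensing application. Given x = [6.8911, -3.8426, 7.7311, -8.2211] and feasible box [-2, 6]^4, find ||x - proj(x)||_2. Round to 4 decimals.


Project each component onto [-2, 6].
clip(6.8911) = 6.0, clip(-3.8426) = -2.0, clip(7.7311) = 6.0, clip(-8.2211) = -2.0
Projection = [6.0, -2.0, 6.0, -2.0]
Squared diffs: [0.7941, 3.3952, 2.9967, 38.7021]
Distance = sqrt(45.8881) = 6.7741


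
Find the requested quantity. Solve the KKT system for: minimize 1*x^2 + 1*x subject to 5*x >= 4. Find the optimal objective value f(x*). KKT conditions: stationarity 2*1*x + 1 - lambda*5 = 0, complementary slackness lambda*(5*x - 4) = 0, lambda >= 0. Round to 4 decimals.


Step 1: Try lambda = 0 (constraint inactive).
x_unc = -1/(2*1) = -0.5
Check: 5*-0.5 = -2.5 < 4 -- violated!
Step 2: Constraint must be active: 5*x = 4
x* = 4/5 = 0.8
lambda = (2*1*0.8 + 1)/5 = 0.52
Step 3: Compute optimal value.
f(x*) = 1*0.8^2 + 1*0.8 = 1.44


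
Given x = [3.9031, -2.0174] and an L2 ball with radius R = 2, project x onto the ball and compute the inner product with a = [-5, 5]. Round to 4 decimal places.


Step 1: Compute ||x|| (intermediates to 6 decimals).
||x|| = sqrt(3.9031^2 + (-2.0174)^2) = 4.393642
Step 2: Project.
Since ||x|| > R, scale = R/||x|| = 2/4.393642 = 0.455203, proj(x) = scale * x
proj(x) = [1.776703, -0.918327]
Step 3: Dot product.
a^T * proj(x) = -5*1.776703 + 5*(-0.918327) = -13.4752


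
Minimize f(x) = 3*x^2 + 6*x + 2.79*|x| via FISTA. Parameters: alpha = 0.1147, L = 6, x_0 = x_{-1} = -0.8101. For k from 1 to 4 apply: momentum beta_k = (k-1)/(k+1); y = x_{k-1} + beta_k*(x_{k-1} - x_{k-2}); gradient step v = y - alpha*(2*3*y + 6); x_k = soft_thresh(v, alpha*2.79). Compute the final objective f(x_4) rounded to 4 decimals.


FISTA on f(x) = 3*x^2 + 6*x + 2.79*|x|
L = 6, alpha = 0.1147
Iteration 1: beta = 0.0, y = -0.8101 + 0.0*(-0.8101 + 0.8101) = -0.8101
  grad(y) = 1.1394, v = y - alpha*grad = -0.9408
  prox(v) = soft_thresh(-0.9408, 0.32) = -0.6208
Iteration 2: beta = 0.3333, y = -0.6208 + 0.3333*(-0.6208 + 0.8101) = -0.5577
  grad(y) = 2.654, v = y - alpha*grad = -0.8621
  prox(v) = soft_thresh(-0.8621, 0.32) = -0.5421
Iteration 3: beta = 0.5, y = -0.5421 + 0.5*(-0.5421 + 0.6208) = -0.5027
  grad(y) = 2.9837, v = y - alpha*grad = -0.8449
  prox(v) = soft_thresh(-0.8449, 0.32) = -0.5249
Iteration 4: beta = 0.6, y = -0.5249 + 0.6*(-0.5249 + 0.5421) = -0.5147
  grad(y) = 2.9121, v = y - alpha*grad = -0.8487
  prox(v) = soft_thresh(-0.8487, 0.32) = -0.5287
f(x_4) = 3*(-0.5287)^2 + 6*(-0.5287) + 2.79*|-0.5287| = -0.8586


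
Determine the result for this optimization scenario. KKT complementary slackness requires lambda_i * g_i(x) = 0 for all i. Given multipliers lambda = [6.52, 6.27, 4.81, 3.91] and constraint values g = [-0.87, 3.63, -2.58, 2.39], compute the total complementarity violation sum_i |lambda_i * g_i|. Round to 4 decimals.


KKT complementary slackness check:
lambda_1 * g_1 = 6.52 * -0.87 = -5.6724
lambda_2 * g_2 = 6.27 * 3.63 = 22.7601
lambda_3 * g_3 = 4.81 * -2.58 = -12.4098
lambda_4 * g_4 = 3.91 * 2.39 = 9.3449
Total violation = 5.6724 + 22.7601 + 12.4098 + 9.3449 = 50.1872


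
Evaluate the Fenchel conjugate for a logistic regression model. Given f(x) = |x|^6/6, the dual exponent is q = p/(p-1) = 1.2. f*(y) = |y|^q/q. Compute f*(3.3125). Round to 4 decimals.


The conjugate exponent q satisfies 1/p + 1/q = 1.
p = 6, so q = 6/(6 - 1) = 1.2
|y|^q = 3.3125^1.2 = 4.2091
f*(3.3125) = 4.2091 / 1.2 = 3.5076


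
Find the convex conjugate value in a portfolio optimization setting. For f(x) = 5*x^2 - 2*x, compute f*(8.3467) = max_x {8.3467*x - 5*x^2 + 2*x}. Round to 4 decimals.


f*(y) = sup_x {y*x - a*x^2 - b*x} = sup_x {(y-b)*x - a*x^2}
FOC: (y - b) - 2a*x = 0 => x* = (y - b)/(2a)
x* = (8.3467 + 2)/(2*5) = 1.0347
f*(8.3467) = (y-b)^2/(4a) = (8.3467 + 2)^2/(4*5)
= 107.0542/20 = 5.3527


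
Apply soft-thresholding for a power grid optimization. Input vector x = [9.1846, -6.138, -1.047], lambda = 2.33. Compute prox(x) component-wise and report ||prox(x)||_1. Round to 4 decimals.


Soft-thresholding with lambda = 2.33:
prox(9.1846) = sign(9.1846)*max(|9.1846| - 2.33, 0) = 6.8546
prox(-6.138) = sign(-6.138)*max(|-6.138| - 2.33, 0) = -3.808
prox(-1.047) = sign(-1.047)*max(|-1.047| - 2.33, 0) = 0.0
prox(x) = [6.8546, -3.808, 0.0]
||prox(x)||_1 = 6.8546 + 3.808 + 0.0 = 10.6626


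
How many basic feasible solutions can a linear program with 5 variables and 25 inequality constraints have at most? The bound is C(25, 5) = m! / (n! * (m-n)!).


Each vertex corresponds to some choice of n active constraints out of m, so the number of vertices is at most C(m, n) = m! / (n!(m-n)!).
m = 25, n = 5
Numerator: 25 * 24 * 23 * 22 * 21
Denominator: 5! = 120
C(25, 5) = 53130


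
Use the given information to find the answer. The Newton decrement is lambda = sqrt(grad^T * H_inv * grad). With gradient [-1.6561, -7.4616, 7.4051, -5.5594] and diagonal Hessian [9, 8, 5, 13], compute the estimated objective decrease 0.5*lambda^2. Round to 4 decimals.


Step 1: H is diagonal, so H^(-1) * g = [-0.184, -0.9327, 1.481, -0.4276].
Step 2: g^T H^(-1) g = sum_i g_i^2 / H_ii
  = (-1.6561)^2/9 + (-7.4616)^2/8 + (7.4051)^2/5 + (-5.5594)^2/13
  = 0.3047 + 6.9594 + 10.9671 + 2.3775 = 20.6087
Step 3: Objective decrease = 0.5 * g^T H^(-1) g = 10.3044


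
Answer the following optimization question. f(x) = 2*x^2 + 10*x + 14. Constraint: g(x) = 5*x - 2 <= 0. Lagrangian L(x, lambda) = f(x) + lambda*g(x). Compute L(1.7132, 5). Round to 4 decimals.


Step 1: Evaluate f(x).
f(1.7132) = 2*1.7132^2 + 10*1.7132 + 14 = 37.0021
Step 2: Evaluate g(x).
g(1.7132) = 5*1.7132 - 2 = 6.566
Step 3: Compute Lagrangian.
L = 37.0021 + 5*6.566 = 69.8321


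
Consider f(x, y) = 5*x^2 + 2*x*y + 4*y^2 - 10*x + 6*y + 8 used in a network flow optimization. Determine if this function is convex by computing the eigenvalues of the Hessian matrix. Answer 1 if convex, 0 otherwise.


The Hessian of f(x,y) = 5*x^2 + 2*x*y + 4*y^2 - 10*x + 6*y + 8 is:
H = [[10, 2], [2, 8]]
Trace = 10 + 8 = 18
Determinant = 10*8 - (2)^2 = 76
Discriminant = (18)^2 - 4*76 = 20.0
Eigenvalues: lambda_1 = 6.7639, lambda_2 = 11.2361
The function is convex.

1


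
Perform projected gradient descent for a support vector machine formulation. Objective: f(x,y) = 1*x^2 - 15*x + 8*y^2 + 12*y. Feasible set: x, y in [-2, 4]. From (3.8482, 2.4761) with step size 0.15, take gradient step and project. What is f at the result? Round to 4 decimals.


Step 1: Compute gradient at (3.8482, 2.4761).
grad_x = 2*1*3.8482 - 15 = -7.3036
grad_y = 2*8*2.4761 + 12 = 51.6176
Step 2: Gradient step.
x_raw = 3.8482 - 0.15*-7.3036 = 4.9437
y_raw = 2.4761 - 0.15*51.6176 = -5.2665
Step 3: Project onto [-2, 4].
x_proj = clip(4.9437) = 4.0
y_proj = clip(-5.2665) = -2.0
Step 4: Evaluate f.
f(4.0, -2.0) = -36.0


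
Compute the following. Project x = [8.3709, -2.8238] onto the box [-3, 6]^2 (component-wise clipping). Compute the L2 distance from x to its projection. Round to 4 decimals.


Project each component onto [-3, 6].
clip(8.3709) = 6.0, clip(-2.8238) = -2.8238
Projection = [6.0, -2.8238]
Squared diffs: [5.6212, 0.0]
Distance = sqrt(5.6212) = 2.3709


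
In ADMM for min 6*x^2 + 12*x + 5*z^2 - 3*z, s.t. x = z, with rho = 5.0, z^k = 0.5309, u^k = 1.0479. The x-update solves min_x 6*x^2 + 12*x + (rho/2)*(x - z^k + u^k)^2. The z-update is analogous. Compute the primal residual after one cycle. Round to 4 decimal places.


ADMM iteration with rho = 5.0, z^k = 0.5309, u^k = 1.0479
Step 1: x-update.
Minimize 6*x^2 + 12*x + (5.0/2)*(x - 0.5309 + 1.0479)^2
FOC: (2*6 + 5.0)*x = -12 + 5.0*(0.5309 - 1.0479)
x^{k+1} = -0.8579
Step 2: z-update.
Minimize 5*z^2 - 3*z + (5.0/2)*(-0.8579 - z + 1.0479)^2
FOC: (2*5 + 5.0)*z = 3 + 5.0*(-0.8579 + 1.0479)
z^{k+1} = 0.2633
Step 3: u-update.
u^{k+1} = 1.0479 - 0.8579 - 0.2633 = -0.0734
Step 4: Primal residual = |-0.8579 - 0.2633| = 1.1213


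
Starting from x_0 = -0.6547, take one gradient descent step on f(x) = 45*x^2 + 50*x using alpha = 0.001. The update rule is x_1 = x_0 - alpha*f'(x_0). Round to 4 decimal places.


We compute the gradient at x_0 and apply the update.
f'(x) = 90*x + 50
f'(-0.6547) = 90*-0.6547 + 50 = -8.923
x_1 = -0.6547 - 0.001*-8.923 = -0.6458


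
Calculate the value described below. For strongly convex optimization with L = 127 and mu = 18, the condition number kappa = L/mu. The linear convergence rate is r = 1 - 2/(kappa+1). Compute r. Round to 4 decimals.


Step 1: Compute the condition number.
kappa = L/mu = 127/18 = 7.0556
Step 2: Compute the convergence rate.
r = 1 - 2/(kappa + 1) = 1 - 2*mu/(L + mu) = (L - mu)/(L + mu) = 109/145 = 0.7517


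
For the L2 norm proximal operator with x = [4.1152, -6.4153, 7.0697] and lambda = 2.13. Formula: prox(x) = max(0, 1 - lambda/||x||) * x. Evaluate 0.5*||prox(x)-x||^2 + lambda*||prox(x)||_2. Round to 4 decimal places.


Step 1: Compute ||x||.
||x|| = 10.3957
Step 2: Compute scaling factor.
scale = max(0, 1 - 2.13/10.3957) = 0.7951
Step 3: prox(x) = [3.272, -5.1009, 5.6212]
||prox(x)|| = 8.2657
Step 4: Proximal objective.
0.5*||prox-x||^2 = 2.2685
lambda*||prox|| = 17.6059
Total = 19.8745


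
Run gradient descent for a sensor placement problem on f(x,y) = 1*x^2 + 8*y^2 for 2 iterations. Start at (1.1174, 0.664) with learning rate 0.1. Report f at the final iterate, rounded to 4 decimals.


Gradient descent on f(x,y) = 1*x^2 + 8*y^2.
Starting point: (1.1174, 0.664), alpha = 0.1
Step 1: grad_x = 2*1*1.1174 = 2.2348, grad_y = 2*8*0.664 = 10.624
  x_1 = 1.1174 - 0.1*2.2348 = 0.8939
  y_1 = 0.664 - 0.1*10.624 = -0.3984
Step 2: grad_x = 2*1*0.8939 = 1.7878, grad_y = 2*8*-0.3984 = -6.3744
  x_2 = 0.8939 - 0.1*1.7878 = 0.7151
  y_2 = -0.3984 - 0.1*-6.3744 = 0.239
f(0.7151, 0.239) = 1*0.7151^2 + 8*0.239^2 = 0.9685


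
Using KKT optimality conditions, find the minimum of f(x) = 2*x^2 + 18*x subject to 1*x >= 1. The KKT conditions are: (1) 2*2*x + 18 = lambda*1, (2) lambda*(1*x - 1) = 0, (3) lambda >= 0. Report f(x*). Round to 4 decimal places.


Step 1: Try lambda = 0 (constraint inactive).
x_unc = -18/(2*2) = -4.5
Check: 1*-4.5 = -4.5 < 1 -- violated!
Step 2: Constraint must be active: 1*x = 1
x* = 1/1 = 1.0
lambda = (2*2*1.0 + 18)/1 = 22.0
Step 3: Compute optimal value.
f(x*) = 2*1.0^2 + 18*1.0 = 20.0


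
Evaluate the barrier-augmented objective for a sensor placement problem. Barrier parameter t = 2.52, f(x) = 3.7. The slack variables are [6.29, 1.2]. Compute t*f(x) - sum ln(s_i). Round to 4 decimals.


Step 1: Compute log-barrier.
ln values: [1.839, 0.1823]
phi = -(1.839 + 0.1823) = -2.0213
Step 2: Compute augmented objective.
t*f(x) = 2.52*3.7 = 9.324
Total = 9.324 - 2.0213 = 7.3027


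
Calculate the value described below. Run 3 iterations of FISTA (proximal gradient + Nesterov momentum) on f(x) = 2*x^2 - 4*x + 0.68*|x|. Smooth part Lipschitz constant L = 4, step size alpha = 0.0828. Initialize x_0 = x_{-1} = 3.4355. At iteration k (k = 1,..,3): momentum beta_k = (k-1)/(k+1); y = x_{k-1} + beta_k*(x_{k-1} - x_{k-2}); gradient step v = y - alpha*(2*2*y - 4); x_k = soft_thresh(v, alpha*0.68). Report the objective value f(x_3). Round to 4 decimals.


FISTA on f(x) = 2*x^2 - 4*x + 0.68*|x|
L = 4, alpha = 0.0828
Iteration 1: beta = 0.0, y = 3.4355 + 0.0*(3.4355 - 3.4355) = 3.4355
  grad(y) = 9.742, v = y - alpha*grad = 2.6289
  prox(v) = soft_thresh(2.6289, 0.0563) = 2.5726
Iteration 2: beta = 0.3333, y = 2.5726 + 0.3333*(2.5726 - 3.4355) = 2.2849
  grad(y) = 5.1396, v = y - alpha*grad = 1.8593
  prox(v) = soft_thresh(1.8593, 0.0563) = 1.803
Iteration 3: beta = 0.5, y = 1.803 + 0.5*(1.803 - 2.5726) = 1.4183
  grad(y) = 1.6732, v = y - alpha*grad = 1.2798
  prox(v) = soft_thresh(1.2798, 0.0563) = 1.2234
f(x_3) = 2*1.2234^2 - 4*1.2234 + 0.68*|1.2234| = -1.0682


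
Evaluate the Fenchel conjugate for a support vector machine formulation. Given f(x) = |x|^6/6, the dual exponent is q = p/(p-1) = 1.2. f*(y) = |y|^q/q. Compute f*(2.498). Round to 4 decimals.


The conjugate exponent q satisfies 1/p + 1/q = 1.
p = 6, so q = 6/(6 - 1) = 1.2
|y|^q = 2.498^1.2 = 2.9999
f*(2.498) = 2.9999 / 1.2 = 2.4999


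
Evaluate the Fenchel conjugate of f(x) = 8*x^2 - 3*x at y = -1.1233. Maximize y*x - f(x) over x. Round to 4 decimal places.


f*(y) = sup_x {y*x - a*x^2 - b*x} = sup_x {(y-b)*x - a*x^2}
FOC: (y - b) - 2a*x = 0 => x* = (y - b)/(2a)
x* = (-1.1233 + 3)/(2*8) = 0.1173
f*(-1.1233) = (y-b)^2/(4a) = (-1.1233 + 3)^2/(4*8)
= 3.522/32 = 0.1101


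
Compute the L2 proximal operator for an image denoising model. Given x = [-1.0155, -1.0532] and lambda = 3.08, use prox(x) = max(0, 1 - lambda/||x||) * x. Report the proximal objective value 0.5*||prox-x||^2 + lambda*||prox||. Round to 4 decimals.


Step 1: Compute ||x||.
||x|| = 1.463
Step 2: Compute scaling factor.
scale = max(0, 1 - 3.08/1.463) = 0.0
Step 3: prox(x) = [-0.0, -0.0]
||prox(x)|| = 0.0
Step 4: Proximal objective.
0.5*||prox-x||^2 = 1.0702
lambda*||prox|| = 0.0
Total = 1.0702


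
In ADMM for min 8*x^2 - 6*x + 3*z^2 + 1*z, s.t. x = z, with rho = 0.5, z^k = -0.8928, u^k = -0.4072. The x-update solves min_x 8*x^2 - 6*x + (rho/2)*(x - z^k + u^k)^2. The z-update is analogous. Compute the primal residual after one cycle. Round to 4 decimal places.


ADMM iteration with rho = 0.5, z^k = -0.8928, u^k = -0.4072
Step 1: x-update.
Minimize 8*x^2 - 6*x + (0.5/2)*(x + 0.8928 - 0.4072)^2
FOC: (2*8 + 0.5)*x = 6 + 0.5*(-0.8928 + 0.4072)
x^{k+1} = 0.3489
Step 2: z-update.
Minimize 3*z^2 + 1*z + (0.5/2)*(0.3489 - z - 0.4072)^2
FOC: (2*3 + 0.5)*z = -1 + 0.5*(0.3489 - 0.4072)
z^{k+1} = -0.1583
Step 3: u-update.
u^{k+1} = -0.4072 + 0.3489 + 0.1583 = 0.1001
Step 4: Primal residual = |0.3489 + 0.1583| = 0.5073


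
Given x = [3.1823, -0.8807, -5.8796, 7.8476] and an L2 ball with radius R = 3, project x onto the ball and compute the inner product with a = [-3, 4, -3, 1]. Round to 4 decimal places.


Step 1: Compute ||x|| (intermediates to 6 decimals).
||x|| = sqrt(3.1823^2 + (-0.8807)^2 + (-5.8796)^2 + 7.8476^2) = 10.346844
Step 2: Project.
Since ||x|| > R, scale = R/||x|| = 3/10.346844 = 0.289943, proj(x) = scale * x
proj(x) = [0.922686, -0.255353, -1.704749, 2.275357]
Step 3: Dot product.
a^T * proj(x) = -3*0.922686 + 4*(-0.255353) - 3*(-1.704749) + 1*2.275357 = 3.6001


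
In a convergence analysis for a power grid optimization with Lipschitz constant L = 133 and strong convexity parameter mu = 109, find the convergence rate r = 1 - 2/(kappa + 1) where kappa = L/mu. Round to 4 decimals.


Step 1: Compute the condition number.
kappa = L/mu = 133/109 = 1.2202
Step 2: Compute the convergence rate.
r = 1 - 2/(kappa + 1) = 1 - 2*mu/(L + mu) = (L - mu)/(L + mu) = 24/242 = 0.0992


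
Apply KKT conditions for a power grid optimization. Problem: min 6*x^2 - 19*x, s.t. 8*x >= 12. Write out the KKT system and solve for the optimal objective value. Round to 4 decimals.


Step 1: Try lambda = 0 (constraint inactive).
Stationarity: 2*6*x - 19 = 0
x* = 19/(2*6) = 19/12 = 1.5833 (rounded; the exact value 19/12 is used below)
Check constraint: 8*1.5833 = 12.6664 >= 12 -- satisfied.
Step 2: Compute optimal value.
f(x*) = 6*(19/12)^2 - 19*(19/12) = -15.0417


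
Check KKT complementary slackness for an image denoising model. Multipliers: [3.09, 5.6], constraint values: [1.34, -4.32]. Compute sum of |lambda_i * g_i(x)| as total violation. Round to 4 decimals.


KKT complementary slackness check:
lambda_1 * g_1 = 3.09 * 1.34 = 4.1406
lambda_2 * g_2 = 5.6 * -4.32 = -24.192
Total violation = 4.1406 + 24.192 = 28.3326


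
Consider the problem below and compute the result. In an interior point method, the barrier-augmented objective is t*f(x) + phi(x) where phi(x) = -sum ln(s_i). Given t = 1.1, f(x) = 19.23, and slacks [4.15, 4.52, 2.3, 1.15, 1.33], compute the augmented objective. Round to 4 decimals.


Step 1: Compute log-barrier.
ln values: [1.4231, 1.5085, 0.8329, 0.1398, 0.2852]
phi = -(1.4231 + 1.5085 + 0.8329 + 0.1398 + 0.2852) = -4.1895
Step 2: Compute augmented objective.
t*f(x) = 1.1*19.23 = 21.153
Total = 21.153 - 4.1895 = 16.9635


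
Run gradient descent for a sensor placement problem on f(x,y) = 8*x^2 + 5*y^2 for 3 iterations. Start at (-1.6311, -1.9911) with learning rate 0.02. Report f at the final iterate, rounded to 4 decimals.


Gradient descent on f(x,y) = 8*x^2 + 5*y^2.
Starting point: (-1.6311, -1.9911), alpha = 0.02
Step 1: grad_x = 2*8*-1.6311 = -26.0976, grad_y = 2*5*-1.9911 = -19.911
  x_1 = -1.6311 - 0.02*-26.0976 = -1.1091
  y_1 = -1.9911 - 0.02*-19.911 = -1.5929
Step 2: grad_x = 2*8*-1.1091 = -17.7464, grad_y = 2*5*-1.5929 = -15.9288
  x_2 = -1.1091 - 0.02*-17.7464 = -0.7542
  y_2 = -1.5929 - 0.02*-15.9288 = -1.2743
Step 3: grad_x = 2*8*-0.7542 = -12.0675, grad_y = 2*5*-1.2743 = -12.743
  x_3 = -0.7542 - 0.02*-12.0675 = -0.5129
  y_3 = -1.2743 - 0.02*-12.743 = -1.0194
f(-0.5129, -1.0194) = 8*(-0.5129)^2 + 5*(-1.0194)^2 = 7.3006


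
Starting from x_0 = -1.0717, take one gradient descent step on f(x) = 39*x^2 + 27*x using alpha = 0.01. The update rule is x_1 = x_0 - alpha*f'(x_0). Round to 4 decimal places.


We compute the gradient at x_0 and apply the update.
f'(x) = 78*x + 27
f'(-1.0717) = 78*-1.0717 + 27 = -56.5926
x_1 = -1.0717 - 0.01*-56.5926 = -0.5058


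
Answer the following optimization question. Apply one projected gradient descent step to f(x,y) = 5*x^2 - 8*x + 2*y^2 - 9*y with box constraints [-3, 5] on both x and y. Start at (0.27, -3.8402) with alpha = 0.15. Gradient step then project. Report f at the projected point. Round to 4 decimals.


Step 1: Compute gradient at (0.27, -3.8402).
grad_x = 2*5*0.27 - 8 = -5.3
grad_y = 2*2*-3.8402 - 9 = -24.3608
Step 2: Gradient step.
x_raw = 0.27 - 0.15*-5.3 = 1.065
y_raw = -3.8402 - 0.15*-24.3608 = -0.1861
Step 3: Project onto [-3, 5].
x_proj = clip(1.065) = 1.065
y_proj = clip(-0.1861) = -0.1861
Step 4: Evaluate f.
f(1.065, -0.1861) = -1.1049


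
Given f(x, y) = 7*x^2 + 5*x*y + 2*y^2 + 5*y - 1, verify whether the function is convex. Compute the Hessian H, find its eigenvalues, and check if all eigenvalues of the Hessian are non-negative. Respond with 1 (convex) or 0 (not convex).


The Hessian of f(x,y) = 7*x^2 + 5*x*y + 2*y^2 + 5*y - 1 is:
H = [[14, 5], [5, 4]]
Trace = 14 + 4 = 18
Determinant = 14*4 - (5)^2 = 31
Discriminant = (18)^2 - 4*31 = 200.0
Eigenvalues: lambda_1 = 1.9289, lambda_2 = 16.0711
The function is convex.

1


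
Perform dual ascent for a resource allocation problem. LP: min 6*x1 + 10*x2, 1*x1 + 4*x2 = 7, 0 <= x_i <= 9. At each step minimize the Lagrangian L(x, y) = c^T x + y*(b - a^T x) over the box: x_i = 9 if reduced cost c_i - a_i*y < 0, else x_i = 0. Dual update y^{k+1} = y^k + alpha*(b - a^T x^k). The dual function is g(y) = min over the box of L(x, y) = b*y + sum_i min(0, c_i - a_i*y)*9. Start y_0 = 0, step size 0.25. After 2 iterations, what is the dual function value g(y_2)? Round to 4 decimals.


Dual ascent for LP: min 6*x1 + 10*x2, 1*x1 + 4*x2 = 7, 0 <= x_i <= 9
Step 1: y^k = 0.0, reduced costs: (6.0, 10.0)
  x^k = (0.0, 0.0), subgradient = b - a^T x = 7.0
  y^{k+1} = 0.0 + 0.25*7.0 = 1.75
Step 2: y^k = 1.75, reduced costs: (4.25, 3.0)
  x^k = (0.0, 0.0), subgradient = b - a^T x = 7.0
  y^{k+1} = 1.75 + 0.25*7.0 = 3.5
Dual objective at y_2 = 3.5: reduced costs (2.5, -4.0), box minimizer x = (0.0, 9.0)
g(y_2) = b*y + (c1 - a1*y)*x1 + (c2 - a2*y)*x2 = 7*3.5 + 2.5*0.0 + (-4.0)*9.0 = 24.5 + 0.0 - 36.0 = -11.5


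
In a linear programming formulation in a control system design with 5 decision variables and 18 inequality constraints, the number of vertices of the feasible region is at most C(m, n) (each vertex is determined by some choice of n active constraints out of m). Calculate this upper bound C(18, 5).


Each vertex corresponds to some choice of n active constraints out of m, so the number of vertices is at most C(m, n) = m! / (n!(m-n)!).
m = 18, n = 5
Numerator: 18 * 17 * 16 * 15 * 14
Denominator: 5! = 120
C(18, 5) = 8568


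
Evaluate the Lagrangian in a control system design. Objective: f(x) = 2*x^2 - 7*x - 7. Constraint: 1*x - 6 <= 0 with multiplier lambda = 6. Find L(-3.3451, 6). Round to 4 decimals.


Step 1: Evaluate f(x).
f(-3.3451) = 2*(-3.3451)^2 - 7*(-3.3451) - 7 = 38.7951
Step 2: Evaluate g(x).
g(-3.3451) = 1*-3.3451 - 6 = -9.3451
Step 3: Compute Lagrangian.
L = 38.7951 + 6*-9.3451 = -17.2755


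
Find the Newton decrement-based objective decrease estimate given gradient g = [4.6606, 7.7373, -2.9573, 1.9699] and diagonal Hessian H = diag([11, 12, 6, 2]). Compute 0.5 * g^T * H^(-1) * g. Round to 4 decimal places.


Step 1: H is diagonal, so H^(-1) * g = [0.4237, 0.6448, -0.4929, 0.985].
Step 2: g^T H^(-1) g = sum_i g_i^2 / H_ii
  = (4.6606)^2/11 + (7.7373)^2/12 + (-2.9573)^2/6 + (1.9699)^2/2
  = 1.9747 + 4.9888 + 1.4576 + 1.9403 = 10.3613
Step 3: Objective decrease = 0.5 * g^T H^(-1) g = 5.1807


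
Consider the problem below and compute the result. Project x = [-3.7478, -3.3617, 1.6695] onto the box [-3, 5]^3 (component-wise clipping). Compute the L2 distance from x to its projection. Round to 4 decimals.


Project each component onto [-3, 5].
clip(-3.7478) = -3.0, clip(-3.3617) = -3.0, clip(1.6695) = 1.6695
Projection = [-3.0, -3.0, 1.6695]
Squared diffs: [0.5592, 0.1308, 0.0]
Distance = sqrt(0.69) = 0.8307


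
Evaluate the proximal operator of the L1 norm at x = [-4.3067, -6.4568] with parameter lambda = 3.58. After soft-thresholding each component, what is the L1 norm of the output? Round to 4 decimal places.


Soft-thresholding with lambda = 3.58:
prox(-4.3067) = sign(-4.3067)*max(|-4.3067| - 3.58, 0) = -0.7267
prox(-6.4568) = sign(-6.4568)*max(|-6.4568| - 3.58, 0) = -2.8768
prox(x) = [-0.7267, -2.8768]
||prox(x)||_1 = 0.7267 + 2.8768 = 3.6035


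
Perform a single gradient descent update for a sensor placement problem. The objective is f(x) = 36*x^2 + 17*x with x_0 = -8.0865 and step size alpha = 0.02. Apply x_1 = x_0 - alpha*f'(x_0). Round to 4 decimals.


We compute the gradient at x_0 and apply the update.
f'(x) = 72*x + 17
f'(-8.0865) = 72*-8.0865 + 17 = -565.228
x_1 = -8.0865 - 0.02*-565.228 = 3.2181


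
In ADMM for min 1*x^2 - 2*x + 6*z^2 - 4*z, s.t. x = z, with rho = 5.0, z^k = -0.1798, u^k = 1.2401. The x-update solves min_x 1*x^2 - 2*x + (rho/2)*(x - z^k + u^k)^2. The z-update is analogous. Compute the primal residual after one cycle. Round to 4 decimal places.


ADMM iteration with rho = 5.0, z^k = -0.1798, u^k = 1.2401
Step 1: x-update.
Minimize 1*x^2 - 2*x + (5.0/2)*(x + 0.1798 + 1.2401)^2
FOC: (2*1 + 5.0)*x = 2 + 5.0*(-0.1798 - 1.2401)
x^{k+1} = -0.7285
Step 2: z-update.
Minimize 6*z^2 - 4*z + (5.0/2)*(-0.7285 - z + 1.2401)^2
FOC: (2*6 + 5.0)*z = 4 + 5.0*(-0.7285 + 1.2401)
z^{k+1} = 0.3858
Step 3: u-update.
u^{k+1} = 1.2401 - 0.7285 - 0.3858 = 0.1258
Step 4: Primal residual = |-0.7285 - 0.3858| = 1.1143


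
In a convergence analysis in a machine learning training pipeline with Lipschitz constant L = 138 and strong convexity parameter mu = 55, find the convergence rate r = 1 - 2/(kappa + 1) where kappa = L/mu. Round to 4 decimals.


Step 1: Compute the condition number.
kappa = L/mu = 138/55 = 2.5091
Step 2: Compute the convergence rate.
r = 1 - 2/(kappa + 1) = 1 - 2*mu/(L + mu) = (L - mu)/(L + mu) = 83/193 = 0.4301


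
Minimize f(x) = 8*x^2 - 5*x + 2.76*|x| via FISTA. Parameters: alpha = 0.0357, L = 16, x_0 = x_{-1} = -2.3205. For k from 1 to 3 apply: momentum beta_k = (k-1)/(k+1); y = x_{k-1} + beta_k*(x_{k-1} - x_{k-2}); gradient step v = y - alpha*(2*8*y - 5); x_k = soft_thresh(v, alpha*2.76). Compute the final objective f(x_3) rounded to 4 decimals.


FISTA on f(x) = 8*x^2 - 5*x + 2.76*|x|
L = 16, alpha = 0.0357
Iteration 1: beta = 0.0, y = -2.3205 + 0.0*(-2.3205 + 2.3205) = -2.3205
  grad(y) = -42.128, v = y - alpha*grad = -0.8165
  prox(v) = soft_thresh(-0.8165, 0.0985) = -0.718
Iteration 2: beta = 0.3333, y = -0.718 + 0.3333*(-0.718 + 2.3205) = -0.1838
  grad(y) = -7.9413, v = y - alpha*grad = 0.0997
  prox(v) = soft_thresh(0.0997, 0.0985) = 0.0011
Iteration 3: beta = 0.5, y = 0.0011 + 0.5*(0.0011 + 0.718) = 0.3607
  grad(y) = 0.7714, v = y - alpha*grad = 0.3332
  prox(v) = soft_thresh(0.3332, 0.0985) = 0.2346
f(x_3) = 8*0.2346^2 - 5*0.2346 + 2.76*|0.2346| = -0.0851


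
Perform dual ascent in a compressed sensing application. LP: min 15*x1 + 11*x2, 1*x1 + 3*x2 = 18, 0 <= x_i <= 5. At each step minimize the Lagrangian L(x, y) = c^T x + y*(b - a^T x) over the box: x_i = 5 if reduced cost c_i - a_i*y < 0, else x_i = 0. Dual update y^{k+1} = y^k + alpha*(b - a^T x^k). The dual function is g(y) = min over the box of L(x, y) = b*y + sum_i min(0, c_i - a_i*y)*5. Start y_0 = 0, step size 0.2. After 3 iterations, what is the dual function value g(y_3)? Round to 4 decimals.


Dual ascent for LP: min 15*x1 + 11*x2, 1*x1 + 3*x2 = 18, 0 <= x_i <= 5
Step 1: y^k = 0.0, reduced costs: (15.0, 11.0)
  x^k = (0.0, 0.0), subgradient = b - a^T x = 18.0
  y^{k+1} = 0.0 + 0.2*18.0 = 3.6
Step 2: y^k = 3.6, reduced costs: (11.4, 0.2)
  x^k = (0.0, 0.0), subgradient = b - a^T x = 18.0
  y^{k+1} = 3.6 + 0.2*18.0 = 7.2
Step 3: y^k = 7.2, reduced costs: (7.8, -10.6)
  x^k = (0.0, 5.0), subgradient = b - a^T x = 3.0
  y^{k+1} = 7.2 + 0.2*3.0 = 7.8
Dual objective at y_3 = 7.8: reduced costs (7.2, -12.4), box minimizer x = (0.0, 5.0)
g(y_3) = b*y + (c1 - a1*y)*x1 + (c2 - a2*y)*x2 = 18*7.8 + 7.2*0.0 + (-12.4)*5.0 = 140.4 + 0.0 - 62.0 = 78.4


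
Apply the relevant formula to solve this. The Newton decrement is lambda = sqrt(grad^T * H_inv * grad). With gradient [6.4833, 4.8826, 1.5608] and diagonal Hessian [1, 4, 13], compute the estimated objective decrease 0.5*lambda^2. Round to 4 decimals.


Step 1: H is diagonal, so H^(-1) * g = [6.4833, 1.2207, 0.1201].
Step 2: g^T H^(-1) g = sum_i g_i^2 / H_ii
  = (6.4833)^2/1 + (4.8826)^2/4 + (1.5608)^2/13
  = 42.0332 + 5.9599 + 0.1874 = 48.1805
Step 3: Objective decrease = 0.5 * g^T H^(-1) g = 24.0903


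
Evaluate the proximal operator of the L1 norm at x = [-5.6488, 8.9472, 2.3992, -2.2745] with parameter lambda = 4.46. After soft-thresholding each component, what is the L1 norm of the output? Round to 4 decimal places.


Soft-thresholding with lambda = 4.46:
prox(-5.6488) = sign(-5.6488)*max(|-5.6488| - 4.46, 0) = -1.1888
prox(8.9472) = sign(8.9472)*max(|8.9472| - 4.46, 0) = 4.4872
prox(2.3992) = sign(2.3992)*max(|2.3992| - 4.46, 0) = 0.0
prox(-2.2745) = sign(-2.2745)*max(|-2.2745| - 4.46, 0) = 0.0
prox(x) = [-1.1888, 4.4872, 0.0, 0.0]
||prox(x)||_1 = 1.1888 + 4.4872 + 0.0 + 0.0 = 5.676


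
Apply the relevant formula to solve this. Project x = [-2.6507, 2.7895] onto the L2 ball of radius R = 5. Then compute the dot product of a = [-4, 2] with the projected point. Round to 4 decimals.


Step 1: Compute ||x|| (intermediates to 6 decimals).
||x|| = sqrt((-2.6507)^2 + 2.7895^2) = 3.848054
Step 2: Project.
Since ||x|| <= R, proj = x (no scaling needed).
proj(x) = [-2.6507, 2.7895]
Step 3: Dot product.
a^T * proj(x) = -4*(-2.6507) + 2*2.7895 = 16.1818


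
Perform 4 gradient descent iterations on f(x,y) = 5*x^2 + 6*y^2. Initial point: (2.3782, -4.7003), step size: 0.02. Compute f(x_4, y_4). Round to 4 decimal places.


Gradient descent on f(x,y) = 5*x^2 + 6*y^2.
Starting point: (2.3782, -4.7003), alpha = 0.02
Step 1: grad_x = 2*5*2.3782 = 23.782, grad_y = 2*6*-4.7003 = -56.4036
  x_1 = 2.3782 - 0.02*23.782 = 1.9026
  y_1 = -4.7003 - 0.02*-56.4036 = -3.5722
Step 2: grad_x = 2*5*1.9026 = 19.0256, grad_y = 2*6*-3.5722 = -42.8667
  x_2 = 1.9026 - 0.02*19.0256 = 1.522
  y_2 = -3.5722 - 0.02*-42.8667 = -2.7149
Step 3: grad_x = 2*5*1.522 = 15.2205, grad_y = 2*6*-2.7149 = -32.5787
  x_3 = 1.522 - 0.02*15.2205 = 1.2176
  y_3 = -2.7149 - 0.02*-32.5787 = -2.0633
Step 4: grad_x = 2*5*1.2176 = 12.1764, grad_y = 2*6*-2.0633 = -24.7598
  x_4 = 1.2176 - 0.02*12.1764 = 0.9741
  y_4 = -2.0633 - 0.02*-24.7598 = -1.5681
f(0.9741, -1.5681) = 5*0.9741^2 + 6*(-1.5681)^2 = 19.4985


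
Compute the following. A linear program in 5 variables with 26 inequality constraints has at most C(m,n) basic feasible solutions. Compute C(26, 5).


Each vertex corresponds to some choice of n active constraints out of m, so the number of vertices is at most C(m, n) = m! / (n!(m-n)!).
m = 26, n = 5
Numerator: 26 * 25 * 24 * 23 * 22
Denominator: 5! = 120
C(26, 5) = 65780


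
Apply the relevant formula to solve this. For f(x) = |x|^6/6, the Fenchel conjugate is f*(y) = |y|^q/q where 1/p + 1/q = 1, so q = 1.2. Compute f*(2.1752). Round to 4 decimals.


The conjugate exponent q satisfies 1/p + 1/q = 1.
p = 6, so q = 6/(6 - 1) = 1.2
|y|^q = 2.1752^1.2 = 2.541
f*(2.1752) = 2.541 / 1.2 = 2.1175


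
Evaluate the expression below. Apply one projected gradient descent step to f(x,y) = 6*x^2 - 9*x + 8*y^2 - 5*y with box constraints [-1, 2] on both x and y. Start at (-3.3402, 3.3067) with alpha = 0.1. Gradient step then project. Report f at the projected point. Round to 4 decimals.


Step 1: Compute gradient at (-3.3402, 3.3067).
grad_x = 2*6*-3.3402 - 9 = -49.0824
grad_y = 2*8*3.3067 - 5 = 47.9072
Step 2: Gradient step.
x_raw = -3.3402 - 0.1*-49.0824 = 1.568
y_raw = 3.3067 - 0.1*47.9072 = -1.484
Step 3: Project onto [-1, 2].
x_proj = clip(1.568) = 1.568
y_proj = clip(-1.484) = -1.0
Step 4: Evaluate f.
f(1.568, -1.0) = 13.6401


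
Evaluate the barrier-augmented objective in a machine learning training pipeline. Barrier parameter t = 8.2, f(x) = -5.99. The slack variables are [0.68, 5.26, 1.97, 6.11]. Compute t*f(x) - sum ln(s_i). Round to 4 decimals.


Step 1: Compute log-barrier.
ln values: [-0.3857, 1.6601, 0.678, 1.8099]
phi = -(-0.3857 + 1.6601 + 0.678 + 1.8099) = -3.7624
Step 2: Compute augmented objective.
t*f(x) = 8.2*-5.99 = -49.118
Total = -49.118 - 3.7624 = -52.8804
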